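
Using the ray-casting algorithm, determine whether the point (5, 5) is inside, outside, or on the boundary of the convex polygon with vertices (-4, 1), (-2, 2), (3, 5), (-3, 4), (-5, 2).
The point (5, 5) lies strictly outside the polygon

Cast a horizontal ray to the right from the query point and count how many polygon edges it crosses (each edge strictly once or zero times, handled with the usual half-open convention). 
Parity of crossings → even ⇒ outside.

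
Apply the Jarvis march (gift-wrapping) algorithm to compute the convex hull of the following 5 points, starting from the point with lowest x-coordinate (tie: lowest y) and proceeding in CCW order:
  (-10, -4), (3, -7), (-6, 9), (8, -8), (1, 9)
Hull (CCW) = [(-10, -4), (3, -7), (8, -8), (1, 9), (-6, 9)]

Jarvis march: at each step, from the current hull vertex p, select the next vertex q as the point such that every other point lies strictly to the left of (or on) the directed line p → q. (Equivalently: for every other point r, the cross product (q − p) × (r − p) ≥ 0.)
Starting point (lowest x, tie lowest y): (-10, -4). Wrap until returning to start. Resulting hull: (-10, -4), (3, -7), (8, -8), (1, 9), (-6, 9).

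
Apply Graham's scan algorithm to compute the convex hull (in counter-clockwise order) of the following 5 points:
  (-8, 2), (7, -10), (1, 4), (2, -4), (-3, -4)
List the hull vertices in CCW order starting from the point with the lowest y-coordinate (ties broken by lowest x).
Hull (CCW) = [(7, -10), (1, 4), (-8, 2), (-3, -4)]

Graham scan procedure:
  1. Find the pivot p₀ = point with lowest y (tie → lowest x): (7, -10).
  2. Sort the remaining points by polar angle around p₀.
  3. Walk through sorted points, maintaining a stack; pop the top while the last three entries make a non-left turn (cross product ≤ 0).
  4. Final stack is the convex hull in CCW order: (7, -10), (1, 4), (-8, 2), (-3, -4).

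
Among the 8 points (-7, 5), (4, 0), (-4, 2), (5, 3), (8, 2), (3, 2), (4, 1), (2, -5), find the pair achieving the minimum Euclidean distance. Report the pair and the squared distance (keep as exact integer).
Pair = ((4, 0), (4, 1)); squared distance = 1

Compute all C(8, 2) = 28 pairwise squared distances (x_i − x_j)² + (y_i − y_j)². The minimum is 1, attained by the pair ((4, 0), (4, 1)).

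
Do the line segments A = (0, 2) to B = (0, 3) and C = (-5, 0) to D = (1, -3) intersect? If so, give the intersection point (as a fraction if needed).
No (intersection of containing lines falls outside at least one segment)

Parametrize and solve: t = -9/2, s = 5/6. At least one of these is outside [0, 1], so the segments do not intersect.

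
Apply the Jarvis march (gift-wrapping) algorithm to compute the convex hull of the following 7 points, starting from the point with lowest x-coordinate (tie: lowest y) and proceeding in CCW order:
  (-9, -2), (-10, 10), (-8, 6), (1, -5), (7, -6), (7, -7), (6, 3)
Hull (CCW) = [(-10, 10), (-9, -2), (7, -7), (7, -6), (6, 3)]

Jarvis march: at each step, from the current hull vertex p, select the next vertex q as the point such that every other point lies strictly to the left of (or on) the directed line p → q. (Equivalently: for every other point r, the cross product (q − p) × (r − p) ≥ 0.)
Starting point (lowest x, tie lowest y): (-10, 10). Wrap until returning to start. Resulting hull: (-10, 10), (-9, -2), (7, -7), (7, -6), (6, 3).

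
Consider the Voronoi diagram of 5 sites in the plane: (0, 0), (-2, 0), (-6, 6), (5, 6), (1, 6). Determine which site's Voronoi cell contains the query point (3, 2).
Nearest site = (0, 0)

The Voronoi cell of site s contains exactly those query points closer to s than to any other site. Compute squared distances from q = (3, 2) to each site:
  (0 − 3)² + (0 − 2)² = 13
  (1 − 3)² + (6 − 2)² = 20
  (5 − 3)² + (6 − 2)² = 20
  (-2 − 3)² + (0 − 2)² = 29
  (-6 − 3)² + (6 − 2)² = 97
Minimum is attained by (0, 0), so q lies in its Voronoi cell.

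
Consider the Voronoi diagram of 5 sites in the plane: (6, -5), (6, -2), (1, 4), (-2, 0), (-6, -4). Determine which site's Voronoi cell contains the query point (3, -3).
Nearest site = (6, -2)

The Voronoi cell of site s contains exactly those query points closer to s than to any other site. Compute squared distances from q = (3, -3) to each site:
  (6 − 3)² + (-2 − -3)² = 10
  (6 − 3)² + (-5 − -3)² = 13
  (-2 − 3)² + (0 − -3)² = 34
  (1 − 3)² + (4 − -3)² = 53
  (-6 − 3)² + (-4 − -3)² = 82
Minimum is attained by (6, -2), so q lies in its Voronoi cell.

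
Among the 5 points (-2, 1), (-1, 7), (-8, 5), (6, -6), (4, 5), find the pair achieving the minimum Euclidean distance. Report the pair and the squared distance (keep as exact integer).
Pair = ((-1, 7), (4, 5)); squared distance = 29

Compute all C(5, 2) = 10 pairwise squared distances (x_i − x_j)² + (y_i − y_j)². The minimum is 29, attained by the pair ((-1, 7), (4, 5)).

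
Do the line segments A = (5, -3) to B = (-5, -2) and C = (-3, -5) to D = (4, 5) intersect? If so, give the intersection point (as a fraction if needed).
Yes; intersection at (-125/107, -255/107) (t = 66/107 on AB, s = 28/107 on CD)

Parametrize AB as A + t(B − A) = (5 + -10 t, -3 + 1 t) and CD as C + s(D − C) = (-3 + 7 s, -5 + 10 s). Solve the linear system for (t, s). Determinant = 107 ≠ 0, so a unique intersection of the containing lines exists. Solution: t = 66/107, s = 28/107 — both in [0, 1], so the segments cross. Intersection point: (-125/107, -255/107).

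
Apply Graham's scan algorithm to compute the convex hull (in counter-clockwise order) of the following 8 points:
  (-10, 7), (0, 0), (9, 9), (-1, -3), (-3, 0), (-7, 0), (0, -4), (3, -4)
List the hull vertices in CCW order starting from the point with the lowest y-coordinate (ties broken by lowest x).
Hull (CCW) = [(0, -4), (3, -4), (9, 9), (-10, 7), (-7, 0)]

Graham scan procedure:
  1. Find the pivot p₀ = point with lowest y (tie → lowest x): (0, -4).
  2. Sort the remaining points by polar angle around p₀.
  3. Walk through sorted points, maintaining a stack; pop the top while the last three entries make a non-left turn (cross product ≤ 0).
  4. Final stack is the convex hull in CCW order: (0, -4), (3, -4), (9, 9), (-10, 7), (-7, 0).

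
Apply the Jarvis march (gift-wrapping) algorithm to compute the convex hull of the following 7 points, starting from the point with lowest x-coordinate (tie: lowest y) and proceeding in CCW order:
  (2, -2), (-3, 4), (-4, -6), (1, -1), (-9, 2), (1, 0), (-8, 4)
Hull (CCW) = [(-9, 2), (-4, -6), (2, -2), (1, 0), (-3, 4), (-8, 4)]

Jarvis march: at each step, from the current hull vertex p, select the next vertex q as the point such that every other point lies strictly to the left of (or on) the directed line p → q. (Equivalently: for every other point r, the cross product (q − p) × (r − p) ≥ 0.)
Starting point (lowest x, tie lowest y): (-9, 2). Wrap until returning to start. Resulting hull: (-9, 2), (-4, -6), (2, -2), (1, 0), (-3, 4), (-8, 4).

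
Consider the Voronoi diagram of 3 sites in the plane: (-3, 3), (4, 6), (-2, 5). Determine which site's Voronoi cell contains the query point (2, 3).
Nearest site = (4, 6)

The Voronoi cell of site s contains exactly those query points closer to s than to any other site. Compute squared distances from q = (2, 3) to each site:
  (4 − 2)² + (6 − 3)² = 13
  (-2 − 2)² + (5 − 3)² = 20
  (-3 − 2)² + (3 − 3)² = 25
Minimum is attained by (4, 6), so q lies in its Voronoi cell.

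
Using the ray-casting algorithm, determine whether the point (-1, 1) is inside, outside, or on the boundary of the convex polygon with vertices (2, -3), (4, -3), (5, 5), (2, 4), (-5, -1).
The point (-1, 1) lies strictly inside the polygon

Cast a horizontal ray to the right from the query point and count how many polygon edges it crosses (each edge strictly once or zero times, handled with the usual half-open convention). 
Parity of crossings → odd ⇒ inside.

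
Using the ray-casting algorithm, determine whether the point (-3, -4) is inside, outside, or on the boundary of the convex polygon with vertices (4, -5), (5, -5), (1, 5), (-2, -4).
The point (-3, -4) lies strictly outside the polygon

Cast a horizontal ray to the right from the query point and count how many polygon edges it crosses (each edge strictly once or zero times, handled with the usual half-open convention). 
Parity of crossings → even ⇒ outside.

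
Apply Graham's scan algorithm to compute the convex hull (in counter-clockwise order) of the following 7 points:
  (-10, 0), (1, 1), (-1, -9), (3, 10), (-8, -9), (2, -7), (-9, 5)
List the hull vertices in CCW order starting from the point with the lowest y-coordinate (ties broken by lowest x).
Hull (CCW) = [(-8, -9), (-1, -9), (2, -7), (3, 10), (-9, 5), (-10, 0)]

Graham scan procedure:
  1. Find the pivot p₀ = point with lowest y (tie → lowest x): (-8, -9).
  2. Sort the remaining points by polar angle around p₀.
  3. Walk through sorted points, maintaining a stack; pop the top while the last three entries make a non-left turn (cross product ≤ 0).
  4. Final stack is the convex hull in CCW order: (-8, -9), (-1, -9), (2, -7), (3, 10), (-9, 5), (-10, 0).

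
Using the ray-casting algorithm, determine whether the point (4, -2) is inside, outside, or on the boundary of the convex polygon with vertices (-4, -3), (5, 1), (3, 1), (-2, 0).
The point (4, -2) lies strictly outside the polygon

Cast a horizontal ray to the right from the query point and count how many polygon edges it crosses (each edge strictly once or zero times, handled with the usual half-open convention). 
Parity of crossings → even ⇒ outside.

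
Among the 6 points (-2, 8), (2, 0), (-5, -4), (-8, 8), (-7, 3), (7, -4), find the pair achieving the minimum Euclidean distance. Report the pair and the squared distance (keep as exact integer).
Pair = ((-8, 8), (-7, 3)); squared distance = 26

Compute all C(6, 2) = 15 pairwise squared distances (x_i − x_j)² + (y_i − y_j)². The minimum is 26, attained by the pair ((-8, 8), (-7, 3)).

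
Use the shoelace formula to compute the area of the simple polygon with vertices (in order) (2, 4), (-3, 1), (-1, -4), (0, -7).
Area = 24

Shoelace formula: Area = (1/2) |Σ_i (x_i · y_{i+1} − x_{i+1} · y_i)| (indices mod n). Compute each cross term:
  (2)(1) − (-3)(4) = 14
  (-3)(-4) − (-1)(1) = 13
  (-1)(-7) − (0)(-4) = 7
  (0)(4) − (2)(-7) = 14
Sum = 48, so (signed) Area = 48/2 = 24, |Area| = 24.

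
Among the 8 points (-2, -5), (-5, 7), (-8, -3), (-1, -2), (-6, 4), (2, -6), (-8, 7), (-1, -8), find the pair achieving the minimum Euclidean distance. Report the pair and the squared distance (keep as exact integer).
Pair = ((-5, 7), (-8, 7)); squared distance = 9

Compute all C(8, 2) = 28 pairwise squared distances (x_i − x_j)² + (y_i − y_j)². The minimum is 9, attained by the pair ((-5, 7), (-8, 7)).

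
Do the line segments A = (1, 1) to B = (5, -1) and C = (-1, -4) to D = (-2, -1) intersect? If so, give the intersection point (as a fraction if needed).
No (intersection of containing lines falls outside at least one segment)

Parametrize and solve: t = -11/10, s = 12/5. At least one of these is outside [0, 1], so the segments do not intersect.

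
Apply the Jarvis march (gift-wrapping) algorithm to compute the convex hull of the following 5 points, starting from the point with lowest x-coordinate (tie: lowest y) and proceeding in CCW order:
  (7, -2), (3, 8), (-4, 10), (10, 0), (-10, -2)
Hull (CCW) = [(-10, -2), (7, -2), (10, 0), (3, 8), (-4, 10)]

Jarvis march: at each step, from the current hull vertex p, select the next vertex q as the point such that every other point lies strictly to the left of (or on) the directed line p → q. (Equivalently: for every other point r, the cross product (q − p) × (r − p) ≥ 0.)
Starting point (lowest x, tie lowest y): (-10, -2). Wrap until returning to start. Resulting hull: (-10, -2), (7, -2), (10, 0), (3, 8), (-4, 10).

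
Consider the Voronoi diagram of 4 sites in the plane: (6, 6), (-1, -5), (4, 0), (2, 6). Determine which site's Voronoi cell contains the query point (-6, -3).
Nearest site = (-1, -5)

The Voronoi cell of site s contains exactly those query points closer to s than to any other site. Compute squared distances from q = (-6, -3) to each site:
  (-1 − -6)² + (-5 − -3)² = 29
  (4 − -6)² + (0 − -3)² = 109
  (2 − -6)² + (6 − -3)² = 145
  (6 − -6)² + (6 − -3)² = 225
Minimum is attained by (-1, -5), so q lies in its Voronoi cell.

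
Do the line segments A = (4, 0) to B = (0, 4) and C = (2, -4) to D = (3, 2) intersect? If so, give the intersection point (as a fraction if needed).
Yes; intersection at (20/7, 8/7) (t = 2/7 on AB, s = 6/7 on CD)

Parametrize AB as A + t(B − A) = (4 + -4 t, 0 + 4 t) and CD as C + s(D − C) = (2 + 1 s, -4 + 6 s). Solve the linear system for (t, s). Determinant = 28 ≠ 0, so a unique intersection of the containing lines exists. Solution: t = 2/7, s = 6/7 — both in [0, 1], so the segments cross. Intersection point: (20/7, 8/7).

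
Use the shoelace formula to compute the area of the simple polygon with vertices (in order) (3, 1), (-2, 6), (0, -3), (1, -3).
Area = 39/2

Shoelace formula: Area = (1/2) |Σ_i (x_i · y_{i+1} − x_{i+1} · y_i)| (indices mod n). Compute each cross term:
  (3)(6) − (-2)(1) = 20
  (-2)(-3) − (0)(6) = 6
  (0)(-3) − (1)(-3) = 3
  (1)(1) − (3)(-3) = 10
Sum = 39, so (signed) Area = 39/2 = 39/2, |Area| = 39/2.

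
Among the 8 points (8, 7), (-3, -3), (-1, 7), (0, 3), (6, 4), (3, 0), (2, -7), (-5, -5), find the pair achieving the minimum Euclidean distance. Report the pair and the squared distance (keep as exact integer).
Pair = ((-3, -3), (-5, -5)); squared distance = 8

Compute all C(8, 2) = 28 pairwise squared distances (x_i − x_j)² + (y_i − y_j)². The minimum is 8, attained by the pair ((-3, -3), (-5, -5)).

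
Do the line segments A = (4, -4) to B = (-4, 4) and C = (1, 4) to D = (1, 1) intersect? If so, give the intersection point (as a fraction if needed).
No (intersection of containing lines falls outside at least one segment)

Parametrize and solve: t = 3/8, s = 5/3. At least one of these is outside [0, 1], so the segments do not intersect.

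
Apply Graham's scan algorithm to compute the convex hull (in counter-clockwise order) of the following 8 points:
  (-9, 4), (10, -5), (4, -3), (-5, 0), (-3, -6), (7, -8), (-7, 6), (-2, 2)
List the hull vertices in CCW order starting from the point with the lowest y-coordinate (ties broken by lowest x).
Hull (CCW) = [(7, -8), (10, -5), (-7, 6), (-9, 4), (-3, -6)]

Graham scan procedure:
  1. Find the pivot p₀ = point with lowest y (tie → lowest x): (7, -8).
  2. Sort the remaining points by polar angle around p₀.
  3. Walk through sorted points, maintaining a stack; pop the top while the last three entries make a non-left turn (cross product ≤ 0).
  4. Final stack is the convex hull in CCW order: (7, -8), (10, -5), (-7, 6), (-9, 4), (-3, -6).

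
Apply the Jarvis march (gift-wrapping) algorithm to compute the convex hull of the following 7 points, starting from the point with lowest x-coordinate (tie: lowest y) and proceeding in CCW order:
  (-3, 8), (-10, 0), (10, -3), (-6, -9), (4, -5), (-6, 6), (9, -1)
Hull (CCW) = [(-10, 0), (-6, -9), (10, -3), (9, -1), (-3, 8), (-6, 6)]

Jarvis march: at each step, from the current hull vertex p, select the next vertex q as the point such that every other point lies strictly to the left of (or on) the directed line p → q. (Equivalently: for every other point r, the cross product (q − p) × (r − p) ≥ 0.)
Starting point (lowest x, tie lowest y): (-10, 0). Wrap until returning to start. Resulting hull: (-10, 0), (-6, -9), (10, -3), (9, -1), (-3, 8), (-6, 6).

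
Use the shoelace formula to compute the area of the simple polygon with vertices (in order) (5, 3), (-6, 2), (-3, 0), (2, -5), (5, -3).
Area = 49

Shoelace formula: Area = (1/2) |Σ_i (x_i · y_{i+1} − x_{i+1} · y_i)| (indices mod n). Compute each cross term:
  (5)(2) − (-6)(3) = 28
  (-6)(0) − (-3)(2) = 6
  (-3)(-5) − (2)(0) = 15
  (2)(-3) − (5)(-5) = 19
  (5)(3) − (5)(-3) = 30
Sum = 98, so (signed) Area = 98/2 = 49, |Area| = 49.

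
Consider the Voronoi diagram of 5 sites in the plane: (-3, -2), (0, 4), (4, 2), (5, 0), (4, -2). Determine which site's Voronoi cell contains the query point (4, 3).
Nearest site = (4, 2)

The Voronoi cell of site s contains exactly those query points closer to s than to any other site. Compute squared distances from q = (4, 3) to each site:
  (4 − 4)² + (2 − 3)² = 1
  (5 − 4)² + (0 − 3)² = 10
  (0 − 4)² + (4 − 3)² = 17
  (4 − 4)² + (-2 − 3)² = 25
  (-3 − 4)² + (-2 − 3)² = 74
Minimum is attained by (4, 2), so q lies in its Voronoi cell.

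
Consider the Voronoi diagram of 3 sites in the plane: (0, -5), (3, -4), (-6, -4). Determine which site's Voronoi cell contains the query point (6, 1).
Nearest site = (3, -4)

The Voronoi cell of site s contains exactly those query points closer to s than to any other site. Compute squared distances from q = (6, 1) to each site:
  (3 − 6)² + (-4 − 1)² = 34
  (0 − 6)² + (-5 − 1)² = 72
  (-6 − 6)² + (-4 − 1)² = 169
Minimum is attained by (3, -4), so q lies in its Voronoi cell.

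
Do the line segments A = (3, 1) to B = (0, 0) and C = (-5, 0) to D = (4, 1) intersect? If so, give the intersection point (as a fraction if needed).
Yes; intersection at (5/2, 5/6) (t = 1/6 on AB, s = 5/6 on CD)

Parametrize AB as A + t(B − A) = (3 + -3 t, 1 + -1 t) and CD as C + s(D − C) = (-5 + 9 s, 0 + 1 s). Solve the linear system for (t, s). Determinant = -6 ≠ 0, so a unique intersection of the containing lines exists. Solution: t = 1/6, s = 5/6 — both in [0, 1], so the segments cross. Intersection point: (5/2, 5/6).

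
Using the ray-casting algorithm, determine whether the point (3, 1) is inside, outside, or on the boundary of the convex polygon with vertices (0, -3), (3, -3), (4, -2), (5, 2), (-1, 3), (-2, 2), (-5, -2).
The point (3, 1) lies strictly inside the polygon

Cast a horizontal ray to the right from the query point and count how many polygon edges it crosses (each edge strictly once or zero times, handled with the usual half-open convention). 
Parity of crossings → odd ⇒ inside.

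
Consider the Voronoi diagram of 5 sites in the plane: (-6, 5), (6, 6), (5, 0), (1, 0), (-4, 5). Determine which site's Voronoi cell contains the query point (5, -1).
Nearest site = (5, 0)

The Voronoi cell of site s contains exactly those query points closer to s than to any other site. Compute squared distances from q = (5, -1) to each site:
  (5 − 5)² + (0 − -1)² = 1
  (1 − 5)² + (0 − -1)² = 17
  (6 − 5)² + (6 − -1)² = 50
  (-4 − 5)² + (5 − -1)² = 117
  (-6 − 5)² + (5 − -1)² = 157
Minimum is attained by (5, 0), so q lies in its Voronoi cell.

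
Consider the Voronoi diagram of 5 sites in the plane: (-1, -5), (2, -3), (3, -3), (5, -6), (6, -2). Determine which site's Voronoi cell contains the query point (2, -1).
Nearest site = (2, -3)

The Voronoi cell of site s contains exactly those query points closer to s than to any other site. Compute squared distances from q = (2, -1) to each site:
  (2 − 2)² + (-3 − -1)² = 4
  (3 − 2)² + (-3 − -1)² = 5
  (6 − 2)² + (-2 − -1)² = 17
  (-1 − 2)² + (-5 − -1)² = 25
  (5 − 2)² + (-6 − -1)² = 34
Minimum is attained by (2, -3), so q lies in its Voronoi cell.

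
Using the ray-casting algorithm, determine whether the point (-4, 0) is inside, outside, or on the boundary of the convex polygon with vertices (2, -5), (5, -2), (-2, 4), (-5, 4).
The point (-4, 0) lies strictly outside the polygon

Cast a horizontal ray to the right from the query point and count how many polygon edges it crosses (each edge strictly once or zero times, handled with the usual half-open convention). 
Parity of crossings → even ⇒ outside.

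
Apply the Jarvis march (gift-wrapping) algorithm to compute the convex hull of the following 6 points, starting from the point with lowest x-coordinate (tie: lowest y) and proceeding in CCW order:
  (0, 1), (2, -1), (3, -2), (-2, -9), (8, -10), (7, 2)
Hull (CCW) = [(-2, -9), (8, -10), (7, 2), (0, 1)]

Jarvis march: at each step, from the current hull vertex p, select the next vertex q as the point such that every other point lies strictly to the left of (or on) the directed line p → q. (Equivalently: for every other point r, the cross product (q − p) × (r − p) ≥ 0.)
Starting point (lowest x, tie lowest y): (-2, -9). Wrap until returning to start. Resulting hull: (-2, -9), (8, -10), (7, 2), (0, 1).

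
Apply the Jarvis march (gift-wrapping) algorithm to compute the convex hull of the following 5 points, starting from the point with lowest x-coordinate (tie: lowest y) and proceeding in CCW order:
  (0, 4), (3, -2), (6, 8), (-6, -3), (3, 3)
Hull (CCW) = [(-6, -3), (3, -2), (6, 8), (0, 4)]

Jarvis march: at each step, from the current hull vertex p, select the next vertex q as the point such that every other point lies strictly to the left of (or on) the directed line p → q. (Equivalently: for every other point r, the cross product (q − p) × (r − p) ≥ 0.)
Starting point (lowest x, tie lowest y): (-6, -3). Wrap until returning to start. Resulting hull: (-6, -3), (3, -2), (6, 8), (0, 4).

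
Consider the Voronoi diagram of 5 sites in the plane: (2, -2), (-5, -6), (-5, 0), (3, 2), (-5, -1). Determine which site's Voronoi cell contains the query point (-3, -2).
Nearest site = (-5, -1)

The Voronoi cell of site s contains exactly those query points closer to s than to any other site. Compute squared distances from q = (-3, -2) to each site:
  (-5 − -3)² + (-1 − -2)² = 5
  (-5 − -3)² + (0 − -2)² = 8
  (-5 − -3)² + (-6 − -2)² = 20
  (2 − -3)² + (-2 − -2)² = 25
  (3 − -3)² + (2 − -2)² = 52
Minimum is attained by (-5, -1), so q lies in its Voronoi cell.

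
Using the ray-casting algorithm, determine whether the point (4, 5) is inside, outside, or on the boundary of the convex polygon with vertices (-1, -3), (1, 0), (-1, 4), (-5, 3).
The point (4, 5) lies strictly outside the polygon

Cast a horizontal ray to the right from the query point and count how many polygon edges it crosses (each edge strictly once or zero times, handled with the usual half-open convention). 
Parity of crossings → even ⇒ outside.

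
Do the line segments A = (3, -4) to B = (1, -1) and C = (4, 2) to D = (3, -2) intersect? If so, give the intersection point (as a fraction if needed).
No (intersection of containing lines falls outside at least one segment)

Parametrize and solve: t = 2/11, s = 15/11. At least one of these is outside [0, 1], so the segments do not intersect.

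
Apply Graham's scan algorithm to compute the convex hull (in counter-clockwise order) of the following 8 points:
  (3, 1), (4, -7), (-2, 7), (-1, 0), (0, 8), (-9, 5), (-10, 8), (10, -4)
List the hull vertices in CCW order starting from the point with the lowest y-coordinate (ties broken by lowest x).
Hull (CCW) = [(4, -7), (10, -4), (0, 8), (-10, 8), (-9, 5)]

Graham scan procedure:
  1. Find the pivot p₀ = point with lowest y (tie → lowest x): (4, -7).
  2. Sort the remaining points by polar angle around p₀.
  3. Walk through sorted points, maintaining a stack; pop the top while the last three entries make a non-left turn (cross product ≤ 0).
  4. Final stack is the convex hull in CCW order: (4, -7), (10, -4), (0, 8), (-10, 8), (-9, 5).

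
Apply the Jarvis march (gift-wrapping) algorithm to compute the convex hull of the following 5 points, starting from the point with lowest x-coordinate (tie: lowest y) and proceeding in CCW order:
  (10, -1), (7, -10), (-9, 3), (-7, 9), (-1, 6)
Hull (CCW) = [(-9, 3), (7, -10), (10, -1), (-1, 6), (-7, 9)]

Jarvis march: at each step, from the current hull vertex p, select the next vertex q as the point such that every other point lies strictly to the left of (or on) the directed line p → q. (Equivalently: for every other point r, the cross product (q − p) × (r − p) ≥ 0.)
Starting point (lowest x, tie lowest y): (-9, 3). Wrap until returning to start. Resulting hull: (-9, 3), (7, -10), (10, -1), (-1, 6), (-7, 9).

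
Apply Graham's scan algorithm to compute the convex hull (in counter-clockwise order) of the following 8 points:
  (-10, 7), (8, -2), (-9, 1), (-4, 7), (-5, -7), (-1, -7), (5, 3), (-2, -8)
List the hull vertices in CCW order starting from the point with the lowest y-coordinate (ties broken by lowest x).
Hull (CCW) = [(-2, -8), (8, -2), (5, 3), (-4, 7), (-10, 7), (-9, 1), (-5, -7)]

Graham scan procedure:
  1. Find the pivot p₀ = point with lowest y (tie → lowest x): (-2, -8).
  2. Sort the remaining points by polar angle around p₀.
  3. Walk through sorted points, maintaining a stack; pop the top while the last three entries make a non-left turn (cross product ≤ 0).
  4. Final stack is the convex hull in CCW order: (-2, -8), (8, -2), (5, 3), (-4, 7), (-10, 7), (-9, 1), (-5, -7).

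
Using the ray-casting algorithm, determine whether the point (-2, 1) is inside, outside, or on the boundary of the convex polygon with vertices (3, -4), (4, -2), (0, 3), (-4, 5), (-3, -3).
The point (-2, 1) lies strictly inside the polygon

Cast a horizontal ray to the right from the query point and count how many polygon edges it crosses (each edge strictly once or zero times, handled with the usual half-open convention). 
Parity of crossings → odd ⇒ inside.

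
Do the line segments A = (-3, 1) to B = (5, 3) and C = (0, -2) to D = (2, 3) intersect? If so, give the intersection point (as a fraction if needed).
Yes; intersection at (5/3, 13/6) (t = 7/12 on AB, s = 5/6 on CD)

Parametrize AB as A + t(B − A) = (-3 + 8 t, 1 + 2 t) and CD as C + s(D − C) = (0 + 2 s, -2 + 5 s). Solve the linear system for (t, s). Determinant = -36 ≠ 0, so a unique intersection of the containing lines exists. Solution: t = 7/12, s = 5/6 — both in [0, 1], so the segments cross. Intersection point: (5/3, 13/6).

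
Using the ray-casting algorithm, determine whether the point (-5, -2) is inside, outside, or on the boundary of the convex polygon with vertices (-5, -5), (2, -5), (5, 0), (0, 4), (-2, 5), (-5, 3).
The point (-5, -2) lies on the polygon boundary

Boundary check: the query satisfies the collinearity and bounding-box conditions for some polygon edge, so it lies exactly on the boundary.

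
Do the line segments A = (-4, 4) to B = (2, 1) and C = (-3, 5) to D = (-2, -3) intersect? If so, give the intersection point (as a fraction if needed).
Yes; intersection at (-14/5, 17/5) (t = 1/5 on AB, s = 1/5 on CD)

Parametrize AB as A + t(B − A) = (-4 + 6 t, 4 + -3 t) and CD as C + s(D − C) = (-3 + 1 s, 5 + -8 s). Solve the linear system for (t, s). Determinant = 45 ≠ 0, so a unique intersection of the containing lines exists. Solution: t = 1/5, s = 1/5 — both in [0, 1], so the segments cross. Intersection point: (-14/5, 17/5).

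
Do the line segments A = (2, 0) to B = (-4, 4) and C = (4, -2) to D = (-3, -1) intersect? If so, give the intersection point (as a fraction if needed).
No (intersection of containing lines falls outside at least one segment)

Parametrize and solve: t = -6/11, s = -2/11. At least one of these is outside [0, 1], so the segments do not intersect.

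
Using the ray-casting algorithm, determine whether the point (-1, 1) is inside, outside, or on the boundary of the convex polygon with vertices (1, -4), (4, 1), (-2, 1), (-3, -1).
The point (-1, 1) lies on the polygon boundary

Boundary check: the query satisfies the collinearity and bounding-box conditions for some polygon edge, so it lies exactly on the boundary.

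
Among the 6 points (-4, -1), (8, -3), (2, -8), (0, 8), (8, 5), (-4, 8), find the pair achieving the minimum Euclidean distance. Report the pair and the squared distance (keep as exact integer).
Pair = ((0, 8), (-4, 8)); squared distance = 16

Compute all C(6, 2) = 15 pairwise squared distances (x_i − x_j)² + (y_i − y_j)². The minimum is 16, attained by the pair ((0, 8), (-4, 8)).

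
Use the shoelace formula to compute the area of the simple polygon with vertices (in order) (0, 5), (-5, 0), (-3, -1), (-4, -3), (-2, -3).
Area = 31/2

Shoelace formula: Area = (1/2) |Σ_i (x_i · y_{i+1} − x_{i+1} · y_i)| (indices mod n). Compute each cross term:
  (0)(0) − (-5)(5) = 25
  (-5)(-1) − (-3)(0) = 5
  (-3)(-3) − (-4)(-1) = 5
  (-4)(-3) − (-2)(-3) = 6
  (-2)(5) − (0)(-3) = -10
Sum = 31, so (signed) Area = 31/2 = 31/2, |Area| = 31/2.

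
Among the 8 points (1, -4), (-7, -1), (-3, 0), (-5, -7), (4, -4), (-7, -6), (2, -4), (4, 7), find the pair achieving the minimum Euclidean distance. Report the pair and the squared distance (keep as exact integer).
Pair = ((1, -4), (2, -4)); squared distance = 1

Compute all C(8, 2) = 28 pairwise squared distances (x_i − x_j)² + (y_i − y_j)². The minimum is 1, attained by the pair ((1, -4), (2, -4)).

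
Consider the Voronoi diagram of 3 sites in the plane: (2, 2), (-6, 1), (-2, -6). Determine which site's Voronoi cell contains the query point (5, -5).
Nearest site = (-2, -6)

The Voronoi cell of site s contains exactly those query points closer to s than to any other site. Compute squared distances from q = (5, -5) to each site:
  (-2 − 5)² + (-6 − -5)² = 50
  (2 − 5)² + (2 − -5)² = 58
  (-6 − 5)² + (1 − -5)² = 157
Minimum is attained by (-2, -6), so q lies in its Voronoi cell.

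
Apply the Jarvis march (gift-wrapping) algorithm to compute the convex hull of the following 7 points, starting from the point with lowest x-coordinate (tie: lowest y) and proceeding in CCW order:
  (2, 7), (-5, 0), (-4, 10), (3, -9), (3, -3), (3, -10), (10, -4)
Hull (CCW) = [(-5, 0), (3, -10), (10, -4), (2, 7), (-4, 10)]

Jarvis march: at each step, from the current hull vertex p, select the next vertex q as the point such that every other point lies strictly to the left of (or on) the directed line p → q. (Equivalently: for every other point r, the cross product (q − p) × (r − p) ≥ 0.)
Starting point (lowest x, tie lowest y): (-5, 0). Wrap until returning to start. Resulting hull: (-5, 0), (3, -10), (10, -4), (2, 7), (-4, 10).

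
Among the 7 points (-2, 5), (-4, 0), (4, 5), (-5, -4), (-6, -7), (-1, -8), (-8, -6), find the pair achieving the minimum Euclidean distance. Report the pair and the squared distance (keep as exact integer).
Pair = ((-6, -7), (-8, -6)); squared distance = 5

Compute all C(7, 2) = 21 pairwise squared distances (x_i − x_j)² + (y_i − y_j)². The minimum is 5, attained by the pair ((-6, -7), (-8, -6)).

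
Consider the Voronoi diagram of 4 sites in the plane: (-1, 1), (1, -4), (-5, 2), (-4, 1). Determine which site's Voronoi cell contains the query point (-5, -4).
Nearest site = (-4, 1)

The Voronoi cell of site s contains exactly those query points closer to s than to any other site. Compute squared distances from q = (-5, -4) to each site:
  (-4 − -5)² + (1 − -4)² = 26
  (-5 − -5)² + (2 − -4)² = 36
  (1 − -5)² + (-4 − -4)² = 36
  (-1 − -5)² + (1 − -4)² = 41
Minimum is attained by (-4, 1), so q lies in its Voronoi cell.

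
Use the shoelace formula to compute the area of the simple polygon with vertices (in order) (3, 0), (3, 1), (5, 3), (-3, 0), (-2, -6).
Area = 26

Shoelace formula: Area = (1/2) |Σ_i (x_i · y_{i+1} − x_{i+1} · y_i)| (indices mod n). Compute each cross term:
  (3)(1) − (3)(0) = 3
  (3)(3) − (5)(1) = 4
  (5)(0) − (-3)(3) = 9
  (-3)(-6) − (-2)(0) = 18
  (-2)(0) − (3)(-6) = 18
Sum = 52, so (signed) Area = 52/2 = 26, |Area| = 26.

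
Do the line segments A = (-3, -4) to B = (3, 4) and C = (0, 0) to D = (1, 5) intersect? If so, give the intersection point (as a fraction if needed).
Yes; intersection at (0, 0) (t = 1/2 on AB, s = 0 on CD)

Parametrize AB as A + t(B − A) = (-3 + 6 t, -4 + 8 t) and CD as C + s(D − C) = (0 + 1 s, 0 + 5 s). Solve the linear system for (t, s). Determinant = -22 ≠ 0, so a unique intersection of the containing lines exists. Solution: t = 1/2, s = 0 — both in [0, 1], so the segments cross. Intersection point: (0, 0).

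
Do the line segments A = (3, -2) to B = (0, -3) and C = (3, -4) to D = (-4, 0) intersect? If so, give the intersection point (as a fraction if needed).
Yes; intersection at (15/19, -52/19) (t = 14/19 on AB, s = 6/19 on CD)

Parametrize AB as A + t(B − A) = (3 + -3 t, -2 + -1 t) and CD as C + s(D − C) = (3 + -7 s, -4 + 4 s). Solve the linear system for (t, s). Determinant = 19 ≠ 0, so a unique intersection of the containing lines exists. Solution: t = 14/19, s = 6/19 — both in [0, 1], so the segments cross. Intersection point: (15/19, -52/19).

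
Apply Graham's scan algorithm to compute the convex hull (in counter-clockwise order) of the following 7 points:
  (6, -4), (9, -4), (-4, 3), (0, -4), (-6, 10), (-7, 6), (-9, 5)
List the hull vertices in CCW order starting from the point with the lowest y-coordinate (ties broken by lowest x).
Hull (CCW) = [(0, -4), (9, -4), (-6, 10), (-9, 5)]

Graham scan procedure:
  1. Find the pivot p₀ = point with lowest y (tie → lowest x): (0, -4).
  2. Sort the remaining points by polar angle around p₀.
  3. Walk through sorted points, maintaining a stack; pop the top while the last three entries make a non-left turn (cross product ≤ 0).
  4. Final stack is the convex hull in CCW order: (0, -4), (9, -4), (-6, 10), (-9, 5).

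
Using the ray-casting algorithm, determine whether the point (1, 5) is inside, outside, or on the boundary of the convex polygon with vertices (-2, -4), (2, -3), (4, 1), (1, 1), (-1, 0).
The point (1, 5) lies strictly outside the polygon

Cast a horizontal ray to the right from the query point and count how many polygon edges it crosses (each edge strictly once or zero times, handled with the usual half-open convention). 
Parity of crossings → even ⇒ outside.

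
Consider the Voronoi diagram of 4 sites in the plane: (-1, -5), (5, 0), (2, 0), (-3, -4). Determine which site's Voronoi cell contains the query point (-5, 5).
Nearest site = (2, 0)

The Voronoi cell of site s contains exactly those query points closer to s than to any other site. Compute squared distances from q = (-5, 5) to each site:
  (2 − -5)² + (0 − 5)² = 74
  (-3 − -5)² + (-4 − 5)² = 85
  (-1 − -5)² + (-5 − 5)² = 116
  (5 − -5)² + (0 − 5)² = 125
Minimum is attained by (2, 0), so q lies in its Voronoi cell.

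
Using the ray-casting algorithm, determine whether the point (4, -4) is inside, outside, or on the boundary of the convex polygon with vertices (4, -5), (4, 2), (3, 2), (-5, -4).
The point (4, -4) lies on the polygon boundary

Boundary check: the query satisfies the collinearity and bounding-box conditions for some polygon edge, so it lies exactly on the boundary.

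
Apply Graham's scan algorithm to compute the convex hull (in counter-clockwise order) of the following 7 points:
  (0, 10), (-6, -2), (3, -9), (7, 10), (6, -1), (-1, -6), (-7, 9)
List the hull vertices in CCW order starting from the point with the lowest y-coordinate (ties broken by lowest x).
Hull (CCW) = [(3, -9), (6, -1), (7, 10), (0, 10), (-7, 9), (-6, -2), (-1, -6)]

Graham scan procedure:
  1. Find the pivot p₀ = point with lowest y (tie → lowest x): (3, -9).
  2. Sort the remaining points by polar angle around p₀.
  3. Walk through sorted points, maintaining a stack; pop the top while the last three entries make a non-left turn (cross product ≤ 0).
  4. Final stack is the convex hull in CCW order: (3, -9), (6, -1), (7, 10), (0, 10), (-7, 9), (-6, -2), (-1, -6).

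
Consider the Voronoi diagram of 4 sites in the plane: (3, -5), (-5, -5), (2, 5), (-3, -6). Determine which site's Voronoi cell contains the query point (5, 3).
Nearest site = (2, 5)

The Voronoi cell of site s contains exactly those query points closer to s than to any other site. Compute squared distances from q = (5, 3) to each site:
  (2 − 5)² + (5 − 3)² = 13
  (3 − 5)² + (-5 − 3)² = 68
  (-3 − 5)² + (-6 − 3)² = 145
  (-5 − 5)² + (-5 − 3)² = 164
Minimum is attained by (2, 5), so q lies in its Voronoi cell.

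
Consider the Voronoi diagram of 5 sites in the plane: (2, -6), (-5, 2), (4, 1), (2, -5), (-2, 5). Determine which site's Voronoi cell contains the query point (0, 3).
Nearest site = (-2, 5)

The Voronoi cell of site s contains exactly those query points closer to s than to any other site. Compute squared distances from q = (0, 3) to each site:
  (-2 − 0)² + (5 − 3)² = 8
  (4 − 0)² + (1 − 3)² = 20
  (-5 − 0)² + (2 − 3)² = 26
  (2 − 0)² + (-5 − 3)² = 68
  (2 − 0)² + (-6 − 3)² = 85
Minimum is attained by (-2, 5), so q lies in its Voronoi cell.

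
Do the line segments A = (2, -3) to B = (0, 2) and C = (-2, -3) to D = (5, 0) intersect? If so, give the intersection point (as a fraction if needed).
Yes; intersection at (58/41, -63/41) (t = 12/41 on AB, s = 20/41 on CD)

Parametrize AB as A + t(B − A) = (2 + -2 t, -3 + 5 t) and CD as C + s(D − C) = (-2 + 7 s, -3 + 3 s). Solve the linear system for (t, s). Determinant = 41 ≠ 0, so a unique intersection of the containing lines exists. Solution: t = 12/41, s = 20/41 — both in [0, 1], so the segments cross. Intersection point: (58/41, -63/41).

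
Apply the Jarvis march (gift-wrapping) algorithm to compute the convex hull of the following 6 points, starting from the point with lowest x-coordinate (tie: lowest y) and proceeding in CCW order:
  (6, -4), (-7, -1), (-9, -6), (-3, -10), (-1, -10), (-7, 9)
Hull (CCW) = [(-9, -6), (-3, -10), (-1, -10), (6, -4), (-7, 9)]

Jarvis march: at each step, from the current hull vertex p, select the next vertex q as the point such that every other point lies strictly to the left of (or on) the directed line p → q. (Equivalently: for every other point r, the cross product (q − p) × (r − p) ≥ 0.)
Starting point (lowest x, tie lowest y): (-9, -6). Wrap until returning to start. Resulting hull: (-9, -6), (-3, -10), (-1, -10), (6, -4), (-7, 9).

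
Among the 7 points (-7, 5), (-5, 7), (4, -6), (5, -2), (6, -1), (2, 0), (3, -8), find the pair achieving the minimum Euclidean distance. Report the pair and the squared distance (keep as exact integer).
Pair = ((5, -2), (6, -1)); squared distance = 2

Compute all C(7, 2) = 21 pairwise squared distances (x_i − x_j)² + (y_i − y_j)². The minimum is 2, attained by the pair ((5, -2), (6, -1)).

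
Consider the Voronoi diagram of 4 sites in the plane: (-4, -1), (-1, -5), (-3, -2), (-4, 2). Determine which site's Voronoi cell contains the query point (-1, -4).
Nearest site = (-1, -5)

The Voronoi cell of site s contains exactly those query points closer to s than to any other site. Compute squared distances from q = (-1, -4) to each site:
  (-1 − -1)² + (-5 − -4)² = 1
  (-3 − -1)² + (-2 − -4)² = 8
  (-4 − -1)² + (-1 − -4)² = 18
  (-4 − -1)² + (2 − -4)² = 45
Minimum is attained by (-1, -5), so q lies in its Voronoi cell.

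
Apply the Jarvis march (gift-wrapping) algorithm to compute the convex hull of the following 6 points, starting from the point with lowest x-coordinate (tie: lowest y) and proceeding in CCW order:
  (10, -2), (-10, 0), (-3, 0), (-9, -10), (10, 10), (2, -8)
Hull (CCW) = [(-10, 0), (-9, -10), (2, -8), (10, -2), (10, 10)]

Jarvis march: at each step, from the current hull vertex p, select the next vertex q as the point such that every other point lies strictly to the left of (or on) the directed line p → q. (Equivalently: for every other point r, the cross product (q − p) × (r − p) ≥ 0.)
Starting point (lowest x, tie lowest y): (-10, 0). Wrap until returning to start. Resulting hull: (-10, 0), (-9, -10), (2, -8), (10, -2), (10, 10).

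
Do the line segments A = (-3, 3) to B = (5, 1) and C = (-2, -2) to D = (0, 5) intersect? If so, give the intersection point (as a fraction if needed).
Yes; intersection at (-11/15, 73/30) (t = 17/60 on AB, s = 19/30 on CD)

Parametrize AB as A + t(B − A) = (-3 + 8 t, 3 + -2 t) and CD as C + s(D − C) = (-2 + 2 s, -2 + 7 s). Solve the linear system for (t, s). Determinant = -60 ≠ 0, so a unique intersection of the containing lines exists. Solution: t = 17/60, s = 19/30 — both in [0, 1], so the segments cross. Intersection point: (-11/15, 73/30).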